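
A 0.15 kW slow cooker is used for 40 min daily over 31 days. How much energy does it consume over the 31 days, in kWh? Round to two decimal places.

Runtime = 40 min × 31 = 1240 min = 20.666666… h
Energy = 0.15 kW × 20.666666… h = 3.1 kWh

3.10 kWh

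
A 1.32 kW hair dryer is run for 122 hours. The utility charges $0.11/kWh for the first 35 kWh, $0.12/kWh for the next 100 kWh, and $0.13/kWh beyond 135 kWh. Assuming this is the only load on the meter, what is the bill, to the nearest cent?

Energy = 1.32 kW × 122 h = 161.04 kWh
Tier 1 (0–35 kWh): 35 × $0.11 = $3.85
Tier 2 (35–135 kWh): 100 × $0.12 = $12
Above 135 kWh: 26.04 × $0.13 = $3.3852
Bill = $19.24

$19.24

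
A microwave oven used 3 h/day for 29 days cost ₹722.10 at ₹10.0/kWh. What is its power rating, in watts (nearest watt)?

830 W

Energy = ₹722.10 ÷ ₹10.0/kWh = 72.21 kWh
Runtime = 3 h/day × 29 days = 87 h
Power = 72.21 kWh ÷ 87 h = 0.83 kW = 830 W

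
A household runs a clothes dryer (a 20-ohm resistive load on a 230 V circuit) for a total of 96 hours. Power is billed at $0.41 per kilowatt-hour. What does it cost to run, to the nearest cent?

$104.11

Power = V²/R = 230²/20 = 2645 W = 2.645 kW
Energy = 2.645 kW × 96 h = 253.92 kWh
Cost = 253.92 kWh × $0.41/kWh = $104.11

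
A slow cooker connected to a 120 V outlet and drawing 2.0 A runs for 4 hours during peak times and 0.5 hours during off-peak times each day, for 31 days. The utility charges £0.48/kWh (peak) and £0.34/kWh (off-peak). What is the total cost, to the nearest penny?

Power = 2.0 A × 120 V = 240 W = 0.24 kW
Peak energy = 0.24 kW × 4 h × 31 = 29.76 kWh
Off-peak energy = 0.24 kW × 0.5 h × 31 = 3.72 kWh
Cost = 29.76 × £0.48 + 3.72 × £0.34 = £14.2848 + £1.2648 = £15.55

£15.55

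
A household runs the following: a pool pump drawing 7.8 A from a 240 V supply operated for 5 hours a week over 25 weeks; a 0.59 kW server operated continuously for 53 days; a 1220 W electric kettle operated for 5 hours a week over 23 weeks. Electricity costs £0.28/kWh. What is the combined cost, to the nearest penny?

pool pump: Power = 7.8 A × 240 V = 1872 W = 1.872 kW
pool pump: Runtime = 5 h/week × 25 weeks = 125 h
pool pump: 1.872 kW × 125 h = 234 kWh
server: Runtime = 24 h × 53 = 1272 h
server: 0.59 kW × 1272 h = 750.48 kWh
electric kettle: Runtime = 5 h/week × 23 weeks = 115 h
electric kettle: 1.22 kW × 115 h = 140.3 kWh
Total energy = 1124.78 kWh
Cost = 1124.78 × £0.28 = £314.94

£314.94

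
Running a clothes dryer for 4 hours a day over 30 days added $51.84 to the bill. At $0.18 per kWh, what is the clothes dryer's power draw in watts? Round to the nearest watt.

Energy = $51.84 ÷ $0.18/kWh = 288 kWh
Runtime = 4 h/day × 30 days = 120 h
Power = 288 kWh ÷ 120 h = 2.4 kW = 2400 W

2400 W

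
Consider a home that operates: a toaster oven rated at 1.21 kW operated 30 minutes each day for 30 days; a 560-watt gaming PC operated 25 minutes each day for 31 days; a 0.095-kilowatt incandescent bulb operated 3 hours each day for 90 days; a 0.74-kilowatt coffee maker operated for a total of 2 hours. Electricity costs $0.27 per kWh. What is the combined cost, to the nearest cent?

toaster oven: Runtime = 30 min × 30 = 900 min = 15 h
toaster oven: 1.21 kW × 15 h = 18.15 kWh
gaming PC: Runtime = 25 min × 31 = 775 min = 12.916666… h
gaming PC: 0.56 kW × 12.916666… h = 7.233333… kWh
incandescent bulb: Runtime = 3 h/day × 90 days = 270 h
incandescent bulb: 0.095 kW × 270 h = 25.65 kWh
coffee maker: 0.74 kW × 2 h = 1.48 kWh
Total energy = 52.513333… kWh
Cost = 52.513333… × $0.27 = $14.18

$14.18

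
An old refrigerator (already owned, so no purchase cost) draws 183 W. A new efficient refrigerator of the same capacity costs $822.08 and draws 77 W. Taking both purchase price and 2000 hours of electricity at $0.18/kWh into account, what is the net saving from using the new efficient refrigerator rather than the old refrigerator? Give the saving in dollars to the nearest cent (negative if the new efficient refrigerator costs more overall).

old refrigerator: $0.00 + (183/1000) kW × 2000 h × $0.18 = $0.00 + $65.88 = $65.88
new efficient refrigerator: $822.08 + (77/1000) kW × 2000 h × $0.18 = $822.08 + $27.72 = $849.8
Saving = $65.88 − $849.8 = −$783.92

-$783.92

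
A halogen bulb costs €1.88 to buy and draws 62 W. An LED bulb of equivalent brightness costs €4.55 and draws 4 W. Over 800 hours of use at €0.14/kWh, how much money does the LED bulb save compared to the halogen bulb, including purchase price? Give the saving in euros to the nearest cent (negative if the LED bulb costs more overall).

€3.83

halogen bulb: €1.88 + (62/1000) kW × 800 h × €0.14 = €1.88 + €6.944 = €8.824
LED bulb: €4.55 + (4/1000) kW × 800 h × €0.14 = €4.55 + €0.448 = €4.998
Saving = €8.824 − €4.998 = €3.826 → €3.83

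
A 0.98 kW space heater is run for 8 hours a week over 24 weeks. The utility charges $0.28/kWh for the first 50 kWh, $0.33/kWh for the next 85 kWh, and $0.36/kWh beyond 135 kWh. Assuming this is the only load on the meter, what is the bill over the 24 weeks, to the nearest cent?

$61.19

Runtime = 8 h/week × 24 weeks = 192 h
Energy = 0.98 kW × 192 h = 188.16 kWh
Tier 1 (0–50 kWh): 50 × $0.28 = $14
Tier 2 (50–135 kWh): 85 × $0.33 = $28.05
Above 135 kWh: 53.16 × $0.36 = $19.1376
Bill = $61.19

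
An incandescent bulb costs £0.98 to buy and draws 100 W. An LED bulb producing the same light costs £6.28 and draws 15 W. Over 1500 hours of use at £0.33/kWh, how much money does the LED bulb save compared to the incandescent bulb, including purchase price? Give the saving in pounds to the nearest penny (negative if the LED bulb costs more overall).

£36.78

incandescent bulb: £0.98 + (100/1000) kW × 1500 h × £0.33 = £0.98 + £49.5 = £50.48
LED bulb: £6.28 + (15/1000) kW × 1500 h × £0.33 = £6.28 + £7.425 = £13.705
Saving = £50.48 − £13.705 = £36.775 → £36.78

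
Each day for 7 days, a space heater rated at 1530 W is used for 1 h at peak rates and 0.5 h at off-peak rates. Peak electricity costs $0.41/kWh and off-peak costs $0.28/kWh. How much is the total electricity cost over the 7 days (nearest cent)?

$5.89

Peak energy = 1.53 kW × 1 h × 7 = 10.71 kWh
Off-peak energy = 1.53 kW × 0.5 h × 7 = 5.355 kWh
Cost = 10.71 × $0.41 + 5.355 × $0.28 = $4.3911 + $1.4994 = $5.89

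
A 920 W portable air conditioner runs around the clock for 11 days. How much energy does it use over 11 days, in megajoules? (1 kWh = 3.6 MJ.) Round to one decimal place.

874.4 MJ

Runtime = 24 h × 11 = 264 h
Energy = 0.92 kW × 264 h = 242.88 kWh
= 242.88 × 3.6 MJ = 874.4 MJ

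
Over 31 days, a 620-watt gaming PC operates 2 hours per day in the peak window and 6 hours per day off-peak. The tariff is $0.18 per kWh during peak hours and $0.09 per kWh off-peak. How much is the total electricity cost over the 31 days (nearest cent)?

$17.30

Peak energy = 0.62 kW × 2 h × 31 = 38.44 kWh
Off-peak energy = 0.62 kW × 6 h × 31 = 115.32 kWh
Cost = 38.44 × $0.18 + 115.32 × $0.09 = $6.9192 + $10.3788 = $17.30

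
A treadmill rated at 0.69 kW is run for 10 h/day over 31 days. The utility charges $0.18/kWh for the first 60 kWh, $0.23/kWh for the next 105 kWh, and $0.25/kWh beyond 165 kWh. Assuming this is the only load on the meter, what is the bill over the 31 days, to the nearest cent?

Runtime = 10 h/day × 31 days = 310 h
Energy = 0.69 kW × 310 h = 213.9 kWh
Tier 1 (0–60 kWh): 60 × $0.18 = $10.8
Tier 2 (60–165 kWh): 105 × $0.23 = $24.15
Above 165 kWh: 48.9 × $0.25 = $12.225
Bill = $47.18

$47.18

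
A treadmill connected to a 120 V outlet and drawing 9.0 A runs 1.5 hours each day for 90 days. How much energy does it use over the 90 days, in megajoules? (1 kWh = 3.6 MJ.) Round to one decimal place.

524.9 MJ

Power = 9.0 A × 120 V = 1080 W = 1.08 kW
Runtime = 1.5 h/day × 90 days = 135 h
Energy = 1.08 kW × 135 h = 145.8 kWh
= 145.8 × 3.6 MJ = 524.9 MJ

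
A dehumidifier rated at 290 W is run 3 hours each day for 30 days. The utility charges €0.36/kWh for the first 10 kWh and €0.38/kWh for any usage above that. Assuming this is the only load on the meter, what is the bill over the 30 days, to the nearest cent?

Runtime = 3 h/day × 30 days = 90 h
Energy = 0.29 kW × 90 h = 26.1 kWh
Tier 1 (0–10 kWh): 10 × €0.36 = €3.6
Above 10 kWh: 16.1 × €0.38 = €6.118
Bill = €9.72

€9.72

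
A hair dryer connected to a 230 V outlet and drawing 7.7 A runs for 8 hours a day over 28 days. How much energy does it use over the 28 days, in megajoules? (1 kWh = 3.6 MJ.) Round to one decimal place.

1428.1 MJ

Power = 7.7 A × 230 V = 1771 W = 1.771 kW
Runtime = 8 h/day × 28 days = 224 h
Energy = 1.771 kW × 224 h = 396.704 kWh
= 396.704 × 3.6 MJ = 1428.1 MJ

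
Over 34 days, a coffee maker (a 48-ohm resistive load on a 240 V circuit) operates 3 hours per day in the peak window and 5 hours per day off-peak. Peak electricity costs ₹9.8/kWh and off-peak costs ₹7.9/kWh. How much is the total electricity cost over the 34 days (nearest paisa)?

Power = V²/R = 240²/48 = 1200 W = 1.2 kW
Peak energy = 1.2 kW × 3 h × 34 = 122.4 kWh
Off-peak energy = 1.2 kW × 5 h × 34 = 204 kWh
Cost = 122.4 × ₹9.8 + 204 × ₹7.9 = ₹1199.52 + ₹1611.6 = ₹2811.12

₹2811.12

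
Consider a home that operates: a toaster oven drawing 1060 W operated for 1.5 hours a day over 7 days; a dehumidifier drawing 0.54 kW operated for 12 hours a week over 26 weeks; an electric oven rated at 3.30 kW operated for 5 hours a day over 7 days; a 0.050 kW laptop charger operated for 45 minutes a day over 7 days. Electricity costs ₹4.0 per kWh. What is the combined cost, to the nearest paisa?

₹1181.49

toaster oven: Runtime = 1.5 h/day × 7 days = 10.5 h
toaster oven: 1.06 kW × 10.5 h = 11.13 kWh
dehumidifier: Runtime = 12 h/week × 26 weeks = 312 h
dehumidifier: 0.54 kW × 312 h = 168.48 kWh
electric oven: Runtime = 5 h/day × 7 days = 35 h
electric oven: 3.3 kW × 35 h = 115.5 kWh
laptop charger: Runtime = 45 min × 7 = 315 min = 5.25 h
laptop charger: 0.05 kW × 5.25 h = 0.2625 kWh
Total energy = 295.3725 kWh
Cost = 295.3725 × ₹4.0 = ₹1181.49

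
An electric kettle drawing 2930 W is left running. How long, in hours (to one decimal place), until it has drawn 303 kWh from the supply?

103.4 h

Hours = 303 kWh ÷ 2.93 kW = 103.4 h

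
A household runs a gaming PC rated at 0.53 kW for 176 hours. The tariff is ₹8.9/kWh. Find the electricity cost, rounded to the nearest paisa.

₹830.19

Energy = 0.53 kW × 176 h = 93.28 kWh
Cost = 93.28 kWh × ₹8.9/kWh = ₹830.19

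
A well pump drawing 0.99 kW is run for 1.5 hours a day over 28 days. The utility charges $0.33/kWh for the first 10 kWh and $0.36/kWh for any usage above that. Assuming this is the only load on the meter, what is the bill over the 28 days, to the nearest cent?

Runtime = 1.5 h/day × 28 days = 42 h
Energy = 0.99 kW × 42 h = 41.58 kWh
Tier 1 (0–10 kWh): 10 × $0.33 = $3.3
Above 10 kWh: 31.58 × $0.36 = $11.3688
Bill = $14.67

$14.67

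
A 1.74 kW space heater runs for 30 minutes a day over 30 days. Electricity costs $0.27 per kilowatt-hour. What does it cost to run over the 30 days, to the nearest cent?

$7.05

Runtime = 30 min × 30 = 900 min = 15 h
Energy = 1.74 kW × 15 h = 26.1 kWh
Cost = 26.1 kWh × $0.27/kWh = $7.05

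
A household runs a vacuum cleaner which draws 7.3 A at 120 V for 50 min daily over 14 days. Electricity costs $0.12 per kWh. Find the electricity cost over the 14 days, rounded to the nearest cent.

$1.23

Power = 7.3 A × 120 V = 876 W = 0.876 kW
Runtime = 50 min × 14 = 700 min = 11.666666… h
Energy = 0.876 kW × 11.666666… h = 10.22 kWh
Cost = 10.22 kWh × $0.12/kWh = $1.23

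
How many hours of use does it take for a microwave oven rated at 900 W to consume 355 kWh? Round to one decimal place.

Hours = 355 kWh ÷ 0.9 kW = 394.4 h

394.4 h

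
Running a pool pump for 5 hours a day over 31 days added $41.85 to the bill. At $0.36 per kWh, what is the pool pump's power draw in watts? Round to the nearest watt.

Energy = $41.85 ÷ $0.36/kWh = 116.25 kWh
Runtime = 5 h/day × 31 days = 155 h
Power = 116.25 kWh ÷ 155 h = 0.75 kW = 750 W

750 W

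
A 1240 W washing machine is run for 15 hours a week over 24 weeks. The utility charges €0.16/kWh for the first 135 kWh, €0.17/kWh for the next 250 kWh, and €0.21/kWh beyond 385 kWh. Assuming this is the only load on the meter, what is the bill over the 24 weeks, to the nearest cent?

Runtime = 15 h/week × 24 weeks = 360 h
Energy = 1.24 kW × 360 h = 446.4 kWh
Tier 1 (0–135 kWh): 135 × €0.16 = €21.6
Tier 2 (135–385 kWh): 250 × €0.17 = €42.5
Above 385 kWh: 61.4 × €0.21 = €12.894
Bill = €76.99

€76.99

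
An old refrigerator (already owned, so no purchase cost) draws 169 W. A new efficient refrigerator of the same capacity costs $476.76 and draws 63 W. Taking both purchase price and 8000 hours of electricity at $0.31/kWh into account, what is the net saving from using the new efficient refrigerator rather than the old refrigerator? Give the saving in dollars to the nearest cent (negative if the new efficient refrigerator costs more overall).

-$213.88

old refrigerator: $0.00 + (169/1000) kW × 8000 h × $0.31 = $0.00 + $419.12 = $419.12
new efficient refrigerator: $476.76 + (63/1000) kW × 8000 h × $0.31 = $476.76 + $156.24 = $633
Saving = $419.12 − $633 = −$213.88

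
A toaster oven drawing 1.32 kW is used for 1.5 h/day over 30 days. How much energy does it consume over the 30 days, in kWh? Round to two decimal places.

59.40 kWh

Runtime = 1.5 h/day × 30 days = 45 h
Energy = 1.32 kW × 45 h = 59.4 kWh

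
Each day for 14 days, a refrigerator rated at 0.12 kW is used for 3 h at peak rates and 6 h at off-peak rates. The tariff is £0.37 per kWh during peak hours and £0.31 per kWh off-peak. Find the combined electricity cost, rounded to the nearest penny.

£4.99

Peak energy = 0.12 kW × 3 h × 14 = 5.04 kWh
Off-peak energy = 0.12 kW × 6 h × 14 = 10.08 kWh
Cost = 5.04 × £0.37 + 10.08 × £0.31 = £1.8648 + £3.1248 = £4.99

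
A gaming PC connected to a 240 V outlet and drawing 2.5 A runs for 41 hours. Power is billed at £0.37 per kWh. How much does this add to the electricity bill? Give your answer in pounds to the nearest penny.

Power = 2.5 A × 240 V = 600 W = 0.6 kW
Energy = 0.6 kW × 41 h = 24.6 kWh
Cost = 24.6 kWh × £0.37/kWh = £9.10

£9.10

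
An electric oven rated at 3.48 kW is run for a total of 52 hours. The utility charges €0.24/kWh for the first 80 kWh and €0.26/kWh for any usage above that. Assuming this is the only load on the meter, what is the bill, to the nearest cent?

Energy = 3.48 kW × 52 h = 180.96 kWh
Tier 1 (0–80 kWh): 80 × €0.24 = €19.2
Above 80 kWh: 100.96 × €0.26 = €26.2496
Bill = €45.45

€45.45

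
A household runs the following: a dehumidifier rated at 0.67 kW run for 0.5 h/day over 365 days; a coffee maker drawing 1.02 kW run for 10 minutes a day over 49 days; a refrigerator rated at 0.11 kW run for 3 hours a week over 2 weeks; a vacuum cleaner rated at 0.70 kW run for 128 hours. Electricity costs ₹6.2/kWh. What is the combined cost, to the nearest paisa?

₹1369.36

dehumidifier: Runtime = 0.5 h/day × 365 days = 182.5 h
dehumidifier: 0.67 kW × 182.5 h = 122.275 kWh
coffee maker: Runtime = 10 min × 49 = 490 min = 8.166666… h
coffee maker: 1.02 kW × 8.166666… h = 8.33 kWh
refrigerator: Runtime = 3 h/week × 2 weeks = 6 h
refrigerator: 0.11 kW × 6 h = 0.66 kWh
vacuum cleaner: 0.7 kW × 128 h = 89.6 kWh
Total energy = 220.865 kWh
Cost = 220.865 × ₹6.2 = ₹1369.36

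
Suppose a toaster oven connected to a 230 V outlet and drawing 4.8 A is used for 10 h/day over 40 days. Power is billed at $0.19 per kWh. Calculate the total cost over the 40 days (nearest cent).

$83.90

Power = 4.8 A × 230 V = 1104 W = 1.104 kW
Runtime = 10 h/day × 40 days = 400 h
Energy = 1.104 kW × 400 h = 441.6 kWh
Cost = 441.6 kWh × $0.19/kWh = $83.90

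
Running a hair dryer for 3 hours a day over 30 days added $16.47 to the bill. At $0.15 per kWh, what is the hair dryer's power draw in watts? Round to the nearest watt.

Energy = $16.47 ÷ $0.15/kWh = 109.8 kWh
Runtime = 3 h/day × 30 days = 90 h
Power = 109.8 kWh ÷ 90 h = 1.22 kW = 1220 W

1220 W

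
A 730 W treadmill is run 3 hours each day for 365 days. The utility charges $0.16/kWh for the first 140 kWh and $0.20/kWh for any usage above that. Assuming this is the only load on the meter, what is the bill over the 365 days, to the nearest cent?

$154.27

Runtime = 3 h/day × 365 days = 1095 h
Energy = 0.73 kW × 1095 h = 799.35 kWh
Tier 1 (0–140 kWh): 140 × $0.16 = $22.4
Above 140 kWh: 659.35 × $0.20 = $131.87
Bill = $154.27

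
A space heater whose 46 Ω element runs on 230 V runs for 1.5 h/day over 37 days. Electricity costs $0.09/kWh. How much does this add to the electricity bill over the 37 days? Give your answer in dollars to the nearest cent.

$5.74

Power = V²/R = 230²/46 = 1150 W = 1.15 kW
Runtime = 1.5 h/day × 37 days = 55.5 h
Energy = 1.15 kW × 55.5 h = 63.825 kWh
Cost = 63.825 kWh × $0.09/kWh = $5.74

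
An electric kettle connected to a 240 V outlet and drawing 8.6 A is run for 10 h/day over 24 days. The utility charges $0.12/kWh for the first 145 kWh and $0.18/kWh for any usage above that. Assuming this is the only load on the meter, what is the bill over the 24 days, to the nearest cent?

Power = 8.6 A × 240 V = 2064 W = 2.064 kW
Runtime = 10 h/day × 24 days = 240 h
Energy = 2.064 kW × 240 h = 495.36 kWh
Tier 1 (0–145 kWh): 145 × $0.12 = $17.4
Above 145 kWh: 350.36 × $0.18 = $63.0648
Bill = $80.46

$80.46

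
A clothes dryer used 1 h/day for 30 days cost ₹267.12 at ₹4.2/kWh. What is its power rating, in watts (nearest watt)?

2120 W

Energy = ₹267.12 ÷ ₹4.2/kWh = 63.6 kWh
Runtime = 1 h/day × 30 days = 30 h
Power = 63.6 kWh ÷ 30 h = 2.12 kW = 2120 W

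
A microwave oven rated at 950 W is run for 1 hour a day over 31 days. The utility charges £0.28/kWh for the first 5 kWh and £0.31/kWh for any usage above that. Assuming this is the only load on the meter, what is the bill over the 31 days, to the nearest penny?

£8.98

Runtime = 1 h/day × 31 days = 31 h
Energy = 0.95 kW × 31 h = 29.45 kWh
Tier 1 (0–5 kWh): 5 × £0.28 = £1.4
Above 5 kWh: 24.45 × £0.31 = £7.5795
Bill = £8.98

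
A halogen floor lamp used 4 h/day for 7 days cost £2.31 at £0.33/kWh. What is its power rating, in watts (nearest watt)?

250 W

Energy = £2.31 ÷ £0.33/kWh = 7 kWh
Runtime = 4 h/day × 7 days = 28 h
Power = 7 kWh ÷ 28 h = 0.25 kW = 250 W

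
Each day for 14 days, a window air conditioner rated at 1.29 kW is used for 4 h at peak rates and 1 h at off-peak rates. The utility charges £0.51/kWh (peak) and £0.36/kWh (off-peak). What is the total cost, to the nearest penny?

Peak energy = 1.29 kW × 4 h × 14 = 72.24 kWh
Off-peak energy = 1.29 kW × 1 h × 14 = 18.06 kWh
Cost = 72.24 × £0.51 + 18.06 × £0.36 = £36.8424 + £6.5016 = £43.34

£43.34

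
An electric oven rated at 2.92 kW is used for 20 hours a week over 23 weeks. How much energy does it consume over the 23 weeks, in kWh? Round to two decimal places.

Runtime = 20 h/week × 23 weeks = 460 h
Energy = 2.92 kW × 460 h = 1343.2 kWh

1343.20 kWh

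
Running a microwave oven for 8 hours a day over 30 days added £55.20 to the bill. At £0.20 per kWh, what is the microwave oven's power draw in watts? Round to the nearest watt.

Energy = £55.20 ÷ £0.20/kWh = 276 kWh
Runtime = 8 h/day × 30 days = 240 h
Power = 276 kWh ÷ 240 h = 1.15 kW = 1150 W

1150 W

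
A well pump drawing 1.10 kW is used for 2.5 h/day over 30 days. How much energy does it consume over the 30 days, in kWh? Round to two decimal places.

Runtime = 2.5 h/day × 30 days = 75 h
Energy = 1.1 kW × 75 h = 82.5 kWh

82.50 kWh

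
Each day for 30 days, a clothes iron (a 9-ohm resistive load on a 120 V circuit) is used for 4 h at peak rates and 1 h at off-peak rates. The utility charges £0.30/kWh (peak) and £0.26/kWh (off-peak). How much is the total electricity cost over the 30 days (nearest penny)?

£70.08

Power = V²/R = 120²/9 = 1600 W = 1.6 kW
Peak energy = 1.6 kW × 4 h × 30 = 192 kWh
Off-peak energy = 1.6 kW × 1 h × 30 = 48 kWh
Cost = 192 × £0.30 + 48 × £0.26 = £57.6 + £12.48 = £70.08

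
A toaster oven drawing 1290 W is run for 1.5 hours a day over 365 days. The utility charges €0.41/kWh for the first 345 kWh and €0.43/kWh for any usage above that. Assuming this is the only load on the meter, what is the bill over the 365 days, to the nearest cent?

Runtime = 1.5 h/day × 365 days = 547.5 h
Energy = 1.29 kW × 547.5 h = 706.275 kWh
Tier 1 (0–345 kWh): 345 × €0.41 = €141.45
Above 345 kWh: 361.275 × €0.43 = €155.34825
Bill = €296.80

€296.80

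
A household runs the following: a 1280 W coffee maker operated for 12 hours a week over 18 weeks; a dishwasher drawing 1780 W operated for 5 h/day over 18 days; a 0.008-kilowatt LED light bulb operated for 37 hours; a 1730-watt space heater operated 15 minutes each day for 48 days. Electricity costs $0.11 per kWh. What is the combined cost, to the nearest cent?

coffee maker: Runtime = 12 h/week × 18 weeks = 216 h
coffee maker: 1.28 kW × 216 h = 276.48 kWh
dishwasher: Runtime = 5 h/day × 18 days = 90 h
dishwasher: 1.78 kW × 90 h = 160.2 kWh
LED light bulb: 0.008 kW × 37 h = 0.296 kWh
space heater: Runtime = 15 min × 48 = 720 min = 12 h
space heater: 1.73 kW × 12 h = 20.76 kWh
Total energy = 457.736 kWh
Cost = 457.736 × $0.11 = $50.35

$50.35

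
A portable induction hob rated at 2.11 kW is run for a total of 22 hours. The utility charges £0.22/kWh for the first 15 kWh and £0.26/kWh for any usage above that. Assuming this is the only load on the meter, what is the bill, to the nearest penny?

£11.47

Energy = 2.11 kW × 22 h = 46.42 kWh
Tier 1 (0–15 kWh): 15 × £0.22 = £3.3
Above 15 kWh: 31.42 × £0.26 = £8.1692
Bill = £11.47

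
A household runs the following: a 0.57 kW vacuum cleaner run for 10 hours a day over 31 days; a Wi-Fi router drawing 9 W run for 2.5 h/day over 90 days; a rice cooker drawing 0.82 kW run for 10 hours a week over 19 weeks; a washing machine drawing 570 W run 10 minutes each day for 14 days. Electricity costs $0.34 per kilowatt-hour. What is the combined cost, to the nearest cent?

vacuum cleaner: Runtime = 10 h/day × 31 days = 310 h
vacuum cleaner: 0.57 kW × 310 h = 176.7 kWh
Wi-Fi router: Runtime = 2.5 h/day × 90 days = 225 h
Wi-Fi router: 0.009 kW × 225 h = 2.025 kWh
rice cooker: Runtime = 10 h/week × 19 weeks = 190 h
rice cooker: 0.82 kW × 190 h = 155.8 kWh
washing machine: Runtime = 10 min × 14 = 140 min = 2.333333… h
washing machine: 0.57 kW × 2.333333… h = 1.33 kWh
Total energy = 335.855 kWh
Cost = 335.855 × $0.34 = $114.19

$114.19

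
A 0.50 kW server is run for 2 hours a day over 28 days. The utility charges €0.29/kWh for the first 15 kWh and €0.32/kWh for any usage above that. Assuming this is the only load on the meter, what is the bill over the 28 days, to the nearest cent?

€8.51

Runtime = 2 h/day × 28 days = 56 h
Energy = 0.5 kW × 56 h = 28 kWh
Tier 1 (0–15 kWh): 15 × €0.29 = €4.35
Above 15 kWh: 13 × €0.32 = €4.16
Bill = €8.51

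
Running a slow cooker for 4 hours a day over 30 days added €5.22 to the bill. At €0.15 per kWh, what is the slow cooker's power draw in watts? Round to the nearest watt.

Energy = €5.22 ÷ €0.15/kWh = 34.8 kWh
Runtime = 4 h/day × 30 days = 120 h
Power = 34.8 kWh ÷ 120 h = 0.29 kW = 290 W

290 W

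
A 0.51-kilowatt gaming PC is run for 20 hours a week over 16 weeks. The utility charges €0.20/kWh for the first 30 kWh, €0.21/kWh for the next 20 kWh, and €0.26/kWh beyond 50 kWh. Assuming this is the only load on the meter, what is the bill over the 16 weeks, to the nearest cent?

€39.63

Runtime = 20 h/week × 16 weeks = 320 h
Energy = 0.51 kW × 320 h = 163.2 kWh
Tier 1 (0–30 kWh): 30 × €0.20 = €6
Tier 2 (30–50 kWh): 20 × €0.21 = €4.2
Above 50 kWh: 113.2 × €0.26 = €29.432
Bill = €39.63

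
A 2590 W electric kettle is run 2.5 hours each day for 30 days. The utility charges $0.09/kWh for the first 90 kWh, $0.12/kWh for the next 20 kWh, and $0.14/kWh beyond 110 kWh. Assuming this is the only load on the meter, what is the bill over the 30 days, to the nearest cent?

$22.30

Runtime = 2.5 h/day × 30 days = 75 h
Energy = 2.59 kW × 75 h = 194.25 kWh
Tier 1 (0–90 kWh): 90 × $0.09 = $8.1
Tier 2 (90–110 kWh): 20 × $0.12 = $2.4
Above 110 kWh: 84.25 × $0.14 = $11.795
Bill = $22.30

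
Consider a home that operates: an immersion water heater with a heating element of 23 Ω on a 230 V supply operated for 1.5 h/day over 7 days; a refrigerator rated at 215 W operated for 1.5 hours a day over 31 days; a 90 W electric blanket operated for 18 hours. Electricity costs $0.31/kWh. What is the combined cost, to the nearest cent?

$11.09

immersion water heater: Power = V²/R = 230²/23 = 2300 W = 2.3 kW
immersion water heater: Runtime = 1.5 h/day × 7 days = 10.5 h
immersion water heater: 2.3 kW × 10.5 h = 24.15 kWh
refrigerator: Runtime = 1.5 h/day × 31 days = 46.5 h
refrigerator: 0.215 kW × 46.5 h = 9.9975 kWh
electric blanket: 0.09 kW × 18 h = 1.62 kWh
Total energy = 35.7675 kWh
Cost = 35.7675 × $0.31 = $11.09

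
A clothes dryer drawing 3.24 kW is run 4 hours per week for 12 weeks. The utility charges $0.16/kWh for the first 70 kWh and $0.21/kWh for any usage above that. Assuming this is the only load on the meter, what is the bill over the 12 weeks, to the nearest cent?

Runtime = 4 h/week × 12 weeks = 48 h
Energy = 3.24 kW × 48 h = 155.52 kWh
Tier 1 (0–70 kWh): 70 × $0.16 = $11.2
Above 70 kWh: 85.52 × $0.21 = $17.9592
Bill = $29.16

$29.16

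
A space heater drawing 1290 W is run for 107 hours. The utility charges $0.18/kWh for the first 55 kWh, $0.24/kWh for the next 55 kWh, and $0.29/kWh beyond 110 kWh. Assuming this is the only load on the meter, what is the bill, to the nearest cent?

Energy = 1.29 kW × 107 h = 138.03 kWh
Tier 1 (0–55 kWh): 55 × $0.18 = $9.9
Tier 2 (55–110 kWh): 55 × $0.24 = $13.2
Above 110 kWh: 28.03 × $0.29 = $8.1287
Bill = $31.23

$31.23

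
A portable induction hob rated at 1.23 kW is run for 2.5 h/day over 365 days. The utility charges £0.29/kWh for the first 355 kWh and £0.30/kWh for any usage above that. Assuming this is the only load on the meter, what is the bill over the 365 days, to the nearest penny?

Runtime = 2.5 h/day × 365 days = 912.5 h
Energy = 1.23 kW × 912.5 h = 1122.375 kWh
Tier 1 (0–355 kWh): 355 × £0.29 = £102.95
Above 355 kWh: 767.375 × £0.30 = £230.2125
Bill = £333.16

£333.16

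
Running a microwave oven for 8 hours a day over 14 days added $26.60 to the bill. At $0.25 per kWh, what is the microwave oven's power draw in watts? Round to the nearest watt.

950 W

Energy = $26.60 ÷ $0.25/kWh = 106.4 kWh
Runtime = 8 h/day × 14 days = 112 h
Power = 106.4 kWh ÷ 112 h = 0.95 kW = 950 W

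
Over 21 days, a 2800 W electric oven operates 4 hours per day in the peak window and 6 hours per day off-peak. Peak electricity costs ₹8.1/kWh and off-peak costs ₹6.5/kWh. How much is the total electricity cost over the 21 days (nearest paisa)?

₹4198.32

Peak energy = 2.8 kW × 4 h × 21 = 235.2 kWh
Off-peak energy = 2.8 kW × 6 h × 21 = 352.8 kWh
Cost = 235.2 × ₹8.1 + 352.8 × ₹6.5 = ₹1905.12 + ₹2293.2 = ₹4198.32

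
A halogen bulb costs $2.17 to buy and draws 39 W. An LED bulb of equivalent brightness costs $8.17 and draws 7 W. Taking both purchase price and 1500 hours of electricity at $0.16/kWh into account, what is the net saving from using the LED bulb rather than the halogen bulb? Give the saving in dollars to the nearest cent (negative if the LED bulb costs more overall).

$1.68

halogen bulb: $2.17 + (39/1000) kW × 1500 h × $0.16 = $2.17 + $9.36 = $11.53
LED bulb: $8.17 + (7/1000) kW × 1500 h × $0.16 = $8.17 + $1.68 = $9.85
Saving = $11.53 − $9.85 = $1.68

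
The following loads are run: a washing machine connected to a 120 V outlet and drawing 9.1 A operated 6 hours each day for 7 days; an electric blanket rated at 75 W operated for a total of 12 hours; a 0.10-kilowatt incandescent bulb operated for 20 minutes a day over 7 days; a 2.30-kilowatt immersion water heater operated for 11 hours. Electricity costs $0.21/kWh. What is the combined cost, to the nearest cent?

$15.18

washing machine: Power = 9.1 A × 120 V = 1092 W = 1.092 kW
washing machine: Runtime = 6 h/day × 7 days = 42 h
washing machine: 1.092 kW × 42 h = 45.864 kWh
electric blanket: 0.075 kW × 12 h = 0.9 kWh
incandescent bulb: Runtime = 20 min × 7 = 140 min = 2.333333… h
incandescent bulb: 0.1 kW × 2.333333… h = 0.233333… kWh
immersion water heater: 2.3 kW × 11 h = 25.3 kWh
Total energy = 72.297333… kWh
Cost = 72.297333… × $0.21 = $15.18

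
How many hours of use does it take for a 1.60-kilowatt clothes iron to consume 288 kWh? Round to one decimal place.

180.0 h

Hours = 288 kWh ÷ 1.6 kW = 180.0 h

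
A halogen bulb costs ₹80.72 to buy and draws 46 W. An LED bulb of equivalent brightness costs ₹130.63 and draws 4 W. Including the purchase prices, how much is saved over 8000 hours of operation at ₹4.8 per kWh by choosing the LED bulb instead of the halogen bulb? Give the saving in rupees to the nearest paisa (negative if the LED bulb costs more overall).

₹1562.89

halogen bulb: ₹80.72 + (46/1000) kW × 8000 h × ₹4.8 = ₹80.72 + ₹1766.4 = ₹1847.12
LED bulb: ₹130.63 + (4/1000) kW × 8000 h × ₹4.8 = ₹130.63 + ₹153.6 = ₹284.23
Saving = ₹1847.12 − ₹284.23 = ₹1562.89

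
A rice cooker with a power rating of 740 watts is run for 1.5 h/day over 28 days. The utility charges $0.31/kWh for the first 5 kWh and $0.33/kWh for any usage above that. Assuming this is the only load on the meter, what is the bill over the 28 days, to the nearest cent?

Runtime = 1.5 h/day × 28 days = 42 h
Energy = 0.74 kW × 42 h = 31.08 kWh
Tier 1 (0–5 kWh): 5 × $0.31 = $1.55
Above 5 kWh: 26.08 × $0.33 = $8.6064
Bill = $10.16

$10.16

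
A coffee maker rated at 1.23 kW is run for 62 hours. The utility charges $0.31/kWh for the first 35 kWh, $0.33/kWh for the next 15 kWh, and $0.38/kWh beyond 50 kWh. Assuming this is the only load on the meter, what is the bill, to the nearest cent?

Energy = 1.23 kW × 62 h = 76.26 kWh
Tier 1 (0–35 kWh): 35 × $0.31 = $10.85
Tier 2 (35–50 kWh): 15 × $0.33 = $4.95
Above 50 kWh: 26.26 × $0.38 = $9.9788
Bill = $25.78

$25.78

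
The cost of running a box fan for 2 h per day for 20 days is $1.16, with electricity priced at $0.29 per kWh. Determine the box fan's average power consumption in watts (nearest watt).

Energy = $1.16 ÷ $0.29/kWh = 4 kWh
Runtime = 2 h/day × 20 days = 40 h
Power = 4 kWh ÷ 40 h = 0.1 kW = 100 W

100 W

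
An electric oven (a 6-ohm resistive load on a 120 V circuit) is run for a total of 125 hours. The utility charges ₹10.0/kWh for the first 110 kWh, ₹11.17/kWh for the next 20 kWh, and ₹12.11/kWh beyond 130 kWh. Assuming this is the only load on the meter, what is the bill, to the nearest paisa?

Power = V²/R = 120²/6 = 2400 W = 2.4 kW
Energy = 2.4 kW × 125 h = 300 kWh
Tier 1 (0–110 kWh): 110 × ₹10.0 = ₹1100
Tier 2 (110–130 kWh): 20 × ₹11.17 = ₹223.4
Above 130 kWh: 170 × ₹12.11 = ₹2058.7
Bill = ₹3382.10

₹3382.10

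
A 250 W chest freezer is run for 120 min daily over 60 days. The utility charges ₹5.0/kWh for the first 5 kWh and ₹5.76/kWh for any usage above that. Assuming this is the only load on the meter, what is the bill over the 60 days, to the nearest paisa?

₹169.00

Runtime = 120 min × 60 = 7200 min = 120 h
Energy = 0.25 kW × 120 h = 30 kWh
Tier 1 (0–5 kWh): 5 × ₹5.0 = ₹25
Above 5 kWh: 25 × ₹5.76 = ₹144
Bill = ₹169.00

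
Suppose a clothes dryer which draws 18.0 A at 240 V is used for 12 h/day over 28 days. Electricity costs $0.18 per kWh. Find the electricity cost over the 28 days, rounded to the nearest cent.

Power = 18.0 A × 240 V = 4320 W = 4.32 kW
Runtime = 12 h/day × 28 days = 336 h
Energy = 4.32 kW × 336 h = 1451.52 kWh
Cost = 1451.52 kWh × $0.18/kWh = $261.27

$261.27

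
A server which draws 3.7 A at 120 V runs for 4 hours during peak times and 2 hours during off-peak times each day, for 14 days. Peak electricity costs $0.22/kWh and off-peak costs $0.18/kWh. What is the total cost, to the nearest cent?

Power = 3.7 A × 120 V = 444 W = 0.444 kW
Peak energy = 0.444 kW × 4 h × 14 = 24.864 kWh
Off-peak energy = 0.444 kW × 2 h × 14 = 12.432 kWh
Cost = 24.864 × $0.22 + 12.432 × $0.18 = $5.47008 + $2.23776 = $7.71

$7.71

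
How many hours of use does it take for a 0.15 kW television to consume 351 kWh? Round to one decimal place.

2340.0 h

Hours = 351 kWh ÷ 0.15 kW = 2340.0 h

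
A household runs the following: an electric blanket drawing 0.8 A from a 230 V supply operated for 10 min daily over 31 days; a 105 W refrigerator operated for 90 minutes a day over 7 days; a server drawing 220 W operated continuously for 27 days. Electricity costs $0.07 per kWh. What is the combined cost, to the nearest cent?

$10.12

electric blanket: Power = 0.8 A × 230 V = 184 W = 0.184 kW
electric blanket: Runtime = 10 min × 31 = 310 min = 5.166666… h
electric blanket: 0.184 kW × 5.166666… h = 0.950666… kWh
refrigerator: Runtime = 90 min × 7 = 630 min = 10.5 h
refrigerator: 0.105 kW × 10.5 h = 1.1025 kWh
server: Runtime = 24 h × 27 = 648 h
server: 0.22 kW × 648 h = 142.56 kWh
Total energy = 144.613166… kWh
Cost = 144.613166… × $0.07 = $10.12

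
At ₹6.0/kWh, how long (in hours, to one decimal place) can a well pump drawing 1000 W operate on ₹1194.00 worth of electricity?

Energy available = ₹1194.00 ÷ ₹6.0/kWh = 199 kWh
Hours = 199 kWh ÷ 1 kW = 199.0 h

199.0 h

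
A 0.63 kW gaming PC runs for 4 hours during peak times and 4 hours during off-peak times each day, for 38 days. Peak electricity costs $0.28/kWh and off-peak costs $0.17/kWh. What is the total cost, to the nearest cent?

$43.09

Peak energy = 0.63 kW × 4 h × 38 = 95.76 kWh
Off-peak energy = 0.63 kW × 4 h × 38 = 95.76 kWh
Cost = 95.76 × $0.28 + 95.76 × $0.17 = $26.8128 + $16.2792 = $43.09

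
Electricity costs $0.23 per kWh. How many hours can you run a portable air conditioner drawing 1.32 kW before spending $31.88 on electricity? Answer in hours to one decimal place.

Energy available = $31.88 ÷ $0.23/kWh = 138.6087 kWh
Hours = 138.6087 kWh ÷ 1.32 kW = 105.0 h

105.0 h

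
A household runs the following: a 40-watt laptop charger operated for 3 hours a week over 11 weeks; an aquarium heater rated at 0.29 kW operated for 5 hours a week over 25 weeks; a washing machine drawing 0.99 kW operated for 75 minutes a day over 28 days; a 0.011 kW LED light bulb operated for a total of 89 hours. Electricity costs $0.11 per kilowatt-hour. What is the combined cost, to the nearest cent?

laptop charger: Runtime = 3 h/week × 11 weeks = 33 h
laptop charger: 0.04 kW × 33 h = 1.32 kWh
aquarium heater: Runtime = 5 h/week × 25 weeks = 125 h
aquarium heater: 0.29 kW × 125 h = 36.25 kWh
washing machine: Runtime = 75 min × 28 = 2100 min = 35 h
washing machine: 0.99 kW × 35 h = 34.65 kWh
LED light bulb: 0.011 kW × 89 h = 0.979 kWh
Total energy = 73.199 kWh
Cost = 73.199 × $0.11 = $8.05

$8.05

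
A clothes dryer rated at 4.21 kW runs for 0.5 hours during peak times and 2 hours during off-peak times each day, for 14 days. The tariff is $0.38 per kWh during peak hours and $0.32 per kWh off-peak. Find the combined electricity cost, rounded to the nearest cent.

$48.92

Peak energy = 4.21 kW × 0.5 h × 14 = 29.47 kWh
Off-peak energy = 4.21 kW × 2 h × 14 = 117.88 kWh
Cost = 29.47 × $0.38 + 117.88 × $0.32 = $11.1986 + $37.7216 = $48.92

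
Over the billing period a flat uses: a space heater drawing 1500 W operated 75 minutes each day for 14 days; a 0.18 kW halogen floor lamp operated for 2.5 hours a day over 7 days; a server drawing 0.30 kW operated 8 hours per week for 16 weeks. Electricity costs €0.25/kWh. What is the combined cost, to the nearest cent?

€16.95

space heater: Runtime = 75 min × 14 = 1050 min = 17.5 h
space heater: 1.5 kW × 17.5 h = 26.25 kWh
halogen floor lamp: Runtime = 2.5 h/day × 7 days = 17.5 h
halogen floor lamp: 0.18 kW × 17.5 h = 3.15 kWh
server: Runtime = 8 h/week × 16 weeks = 128 h
server: 0.3 kW × 128 h = 38.4 kWh
Total energy = 67.8 kWh
Cost = 67.8 × €0.25 = €16.95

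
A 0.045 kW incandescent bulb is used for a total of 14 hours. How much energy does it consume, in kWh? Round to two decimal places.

Energy = 0.045 kW × 14 h = 0.63 kWh

0.63 kWh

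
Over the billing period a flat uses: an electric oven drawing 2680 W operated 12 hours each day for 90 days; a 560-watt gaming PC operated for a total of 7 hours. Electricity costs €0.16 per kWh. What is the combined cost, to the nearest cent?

electric oven: Runtime = 12 h/day × 90 days = 1080 h
electric oven: 2.68 kW × 1080 h = 2894.4 kWh
gaming PC: 0.56 kW × 7 h = 3.92 kWh
Total energy = 2898.32 kWh
Cost = 2898.32 × €0.16 = €463.73

€463.73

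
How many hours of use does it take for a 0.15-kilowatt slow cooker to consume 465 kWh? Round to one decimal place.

Hours = 465 kWh ÷ 0.15 kW = 3100.0 h

3100.0 h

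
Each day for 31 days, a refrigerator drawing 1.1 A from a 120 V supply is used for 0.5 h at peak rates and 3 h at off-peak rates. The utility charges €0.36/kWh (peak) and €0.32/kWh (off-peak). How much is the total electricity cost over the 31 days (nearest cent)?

€4.66

Power = 1.1 A × 120 V = 132 W = 0.132 kW
Peak energy = 0.132 kW × 0.5 h × 31 = 2.046 kWh
Off-peak energy = 0.132 kW × 3 h × 31 = 12.276 kWh
Cost = 2.046 × €0.36 + 12.276 × €0.32 = €0.73656 + €3.92832 = €4.66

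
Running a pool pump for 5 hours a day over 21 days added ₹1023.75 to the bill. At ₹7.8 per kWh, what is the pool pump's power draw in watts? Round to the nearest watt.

1250 W

Energy = ₹1023.75 ÷ ₹7.8/kWh = 131.25 kWh
Runtime = 5 h/day × 21 days = 105 h
Power = 131.25 kWh ÷ 105 h = 1.25 kW = 1250 W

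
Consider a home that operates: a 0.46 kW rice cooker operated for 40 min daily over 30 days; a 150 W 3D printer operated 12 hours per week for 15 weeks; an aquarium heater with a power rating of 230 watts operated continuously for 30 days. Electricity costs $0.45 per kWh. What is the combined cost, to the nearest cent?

rice cooker: Runtime = 40 min × 30 = 1200 min = 20 h
rice cooker: 0.46 kW × 20 h = 9.2 kWh
3D printer: Runtime = 12 h/week × 15 weeks = 180 h
3D printer: 0.15 kW × 180 h = 27 kWh
aquarium heater: Runtime = 24 h × 30 = 720 h
aquarium heater: 0.23 kW × 720 h = 165.6 kWh
Total energy = 201.8 kWh
Cost = 201.8 × $0.45 = $90.81

$90.81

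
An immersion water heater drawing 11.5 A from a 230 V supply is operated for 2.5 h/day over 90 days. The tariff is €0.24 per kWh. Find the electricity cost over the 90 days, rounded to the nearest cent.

€142.83

Power = 11.5 A × 230 V = 2645 W = 2.645 kW
Runtime = 2.5 h/day × 90 days = 225 h
Energy = 2.645 kW × 225 h = 595.125 kWh
Cost = 595.125 kWh × €0.24/kWh = €142.83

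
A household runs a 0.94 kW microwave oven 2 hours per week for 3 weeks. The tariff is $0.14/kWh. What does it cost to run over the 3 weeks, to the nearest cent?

Runtime = 2 h/week × 3 weeks = 6 h
Energy = 0.94 kW × 6 h = 5.64 kWh
Cost = 5.64 kWh × $0.14/kWh = $0.79

$0.79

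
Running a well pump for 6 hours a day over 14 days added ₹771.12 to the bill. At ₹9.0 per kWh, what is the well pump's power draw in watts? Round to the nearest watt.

1020 W

Energy = ₹771.12 ÷ ₹9.0/kWh = 85.68 kWh
Runtime = 6 h/day × 14 days = 84 h
Power = 85.68 kWh ÷ 84 h = 1.02 kW = 1020 W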